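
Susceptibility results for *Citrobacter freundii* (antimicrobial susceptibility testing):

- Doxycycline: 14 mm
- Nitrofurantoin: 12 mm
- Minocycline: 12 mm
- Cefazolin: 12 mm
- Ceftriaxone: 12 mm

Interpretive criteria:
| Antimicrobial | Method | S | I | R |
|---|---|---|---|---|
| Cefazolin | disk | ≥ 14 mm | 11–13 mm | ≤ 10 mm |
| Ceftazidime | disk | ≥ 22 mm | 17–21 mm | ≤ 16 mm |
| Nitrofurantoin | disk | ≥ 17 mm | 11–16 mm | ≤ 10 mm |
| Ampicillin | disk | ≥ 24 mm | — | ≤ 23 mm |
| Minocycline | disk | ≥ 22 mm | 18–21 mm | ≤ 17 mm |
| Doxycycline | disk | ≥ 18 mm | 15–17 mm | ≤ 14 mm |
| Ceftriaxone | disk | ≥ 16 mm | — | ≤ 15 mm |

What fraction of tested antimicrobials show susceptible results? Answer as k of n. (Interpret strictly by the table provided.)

0 of 5

Doxycycline 14 mm: ≤ 14 mm → resistant
Nitrofurantoin 12 mm: in 11–16 mm ⇒ Intermediate
Minocycline (12 mm) ≤ 17 mm — R
Cefazolin 12 mm: in 11–13 mm → intermediate
Ceftriaxone: 12 mm is ≤ 15 mm — Resistant
Susceptible: 0/5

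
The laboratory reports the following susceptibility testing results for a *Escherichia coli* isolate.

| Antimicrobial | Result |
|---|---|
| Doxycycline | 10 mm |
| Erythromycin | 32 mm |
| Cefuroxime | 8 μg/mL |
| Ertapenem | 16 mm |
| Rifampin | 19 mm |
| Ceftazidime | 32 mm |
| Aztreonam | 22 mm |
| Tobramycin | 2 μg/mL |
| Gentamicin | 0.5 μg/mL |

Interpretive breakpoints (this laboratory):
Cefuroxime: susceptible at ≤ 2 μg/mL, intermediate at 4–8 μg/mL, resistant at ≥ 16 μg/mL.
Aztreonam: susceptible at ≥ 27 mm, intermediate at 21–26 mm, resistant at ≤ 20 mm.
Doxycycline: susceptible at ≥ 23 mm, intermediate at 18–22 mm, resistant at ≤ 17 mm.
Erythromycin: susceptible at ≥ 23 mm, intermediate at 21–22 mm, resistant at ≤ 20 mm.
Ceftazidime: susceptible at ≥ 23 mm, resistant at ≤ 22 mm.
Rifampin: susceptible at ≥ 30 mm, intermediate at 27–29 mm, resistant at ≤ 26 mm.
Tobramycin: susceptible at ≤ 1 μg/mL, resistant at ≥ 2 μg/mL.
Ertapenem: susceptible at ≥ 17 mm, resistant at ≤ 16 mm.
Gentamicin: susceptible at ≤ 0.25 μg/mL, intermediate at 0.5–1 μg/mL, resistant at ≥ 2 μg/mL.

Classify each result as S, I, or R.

R, S, I, R, R, S, I, R, I

Doxycycline (10 mm) ≤ 17 mm → Resistant
Erythromycin 32 mm: ≥ 23 mm → S
Cefuroxime: 8 μg/mL is in 4–8 μg/mL — I
Ertapenem 16 mm: ≤ 16 mm — Resistant
Rifampin 19 mm: ≤ 26 mm → R
Ceftazidime 32 mm: ≥ 23 mm — S
Aztreonam (22 mm) in 21–26 mm → Intermediate
Tobramycin (2 μg/mL) ≥ 2 μg/mL → resistant
Gentamicin (0.5 μg/mL) in 0.5–1 μg/mL → Intermediate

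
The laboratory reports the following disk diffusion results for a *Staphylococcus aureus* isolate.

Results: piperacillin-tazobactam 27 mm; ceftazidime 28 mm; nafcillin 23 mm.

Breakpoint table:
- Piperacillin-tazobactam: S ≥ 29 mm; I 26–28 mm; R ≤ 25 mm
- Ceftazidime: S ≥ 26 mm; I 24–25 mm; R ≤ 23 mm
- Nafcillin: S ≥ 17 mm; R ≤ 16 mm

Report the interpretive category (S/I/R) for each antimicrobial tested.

I, S, S

Piperacillin-tazobactam 27 mm: in 26–28 mm — I
Ceftazidime 28 mm: ≥ 26 mm ⇒ S
Nafcillin 23 mm: ≥ 17 mm ⇒ susceptible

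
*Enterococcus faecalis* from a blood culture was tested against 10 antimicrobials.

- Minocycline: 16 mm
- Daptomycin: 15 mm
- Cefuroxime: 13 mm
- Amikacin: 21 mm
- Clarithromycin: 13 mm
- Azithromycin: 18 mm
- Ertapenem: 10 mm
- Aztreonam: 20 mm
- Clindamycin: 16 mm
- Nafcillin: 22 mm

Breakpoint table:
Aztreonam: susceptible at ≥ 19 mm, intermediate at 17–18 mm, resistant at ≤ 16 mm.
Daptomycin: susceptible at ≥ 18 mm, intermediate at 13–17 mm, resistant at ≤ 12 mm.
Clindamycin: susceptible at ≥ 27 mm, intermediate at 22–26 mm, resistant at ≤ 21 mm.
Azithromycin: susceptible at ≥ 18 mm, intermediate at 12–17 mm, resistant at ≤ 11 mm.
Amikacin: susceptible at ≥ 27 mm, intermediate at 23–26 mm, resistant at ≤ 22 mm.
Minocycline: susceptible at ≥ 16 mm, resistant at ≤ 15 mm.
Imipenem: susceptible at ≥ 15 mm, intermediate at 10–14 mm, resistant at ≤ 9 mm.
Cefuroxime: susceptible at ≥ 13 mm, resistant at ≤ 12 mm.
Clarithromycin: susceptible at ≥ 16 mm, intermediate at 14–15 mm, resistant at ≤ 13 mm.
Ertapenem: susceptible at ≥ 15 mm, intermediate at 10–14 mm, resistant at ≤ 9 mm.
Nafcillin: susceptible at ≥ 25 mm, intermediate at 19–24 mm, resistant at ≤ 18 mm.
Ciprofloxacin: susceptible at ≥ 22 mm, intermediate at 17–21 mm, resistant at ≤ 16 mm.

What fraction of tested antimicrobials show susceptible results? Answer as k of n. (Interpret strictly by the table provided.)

Minocycline (16 mm) ≥ 16 mm — S
Daptomycin 15 mm: in 13–17 mm — intermediate
Cefuroxime (13 mm) ≥ 13 mm — Susceptible
Amikacin 21 mm: ≤ 22 mm → resistant
Clarithromycin 13 mm: ≤ 13 mm — Resistant
Azithromycin (18 mm) ≥ 18 mm — Susceptible
Ertapenem (10 mm) in 10–14 mm ⇒ intermediate
Aztreonam (20 mm) ≥ 19 mm → Susceptible
Clindamycin (16 mm) ≤ 21 mm ⇒ resistant
Nafcillin (22 mm) in 19–24 mm — intermediate
Susceptible: 4/10

4 of 10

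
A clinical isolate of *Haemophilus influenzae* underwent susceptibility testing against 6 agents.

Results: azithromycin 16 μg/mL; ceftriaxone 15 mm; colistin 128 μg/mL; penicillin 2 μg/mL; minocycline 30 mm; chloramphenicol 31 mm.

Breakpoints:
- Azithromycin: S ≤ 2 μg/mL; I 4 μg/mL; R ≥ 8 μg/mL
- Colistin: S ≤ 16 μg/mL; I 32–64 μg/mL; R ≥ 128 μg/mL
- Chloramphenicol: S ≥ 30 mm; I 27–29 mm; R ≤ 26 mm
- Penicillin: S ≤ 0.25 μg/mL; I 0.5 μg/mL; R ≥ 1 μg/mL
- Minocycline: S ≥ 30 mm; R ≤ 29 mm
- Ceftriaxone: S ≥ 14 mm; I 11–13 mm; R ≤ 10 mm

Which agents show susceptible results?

Azithromycin (16 μg/mL) ≥ 8 μg/mL → Resistant
Ceftriaxone 15 mm: ≥ 14 mm — Susceptible
Colistin (128 μg/mL) ≥ 128 μg/mL — resistant
Penicillin 2 μg/mL: ≥ 1 μg/mL ⇒ resistant
Minocycline (30 mm) ≥ 30 mm — S
Chloramphenicol (31 mm) ≥ 30 mm → Susceptible

ceftriaxone, minocycline, chloramphenicol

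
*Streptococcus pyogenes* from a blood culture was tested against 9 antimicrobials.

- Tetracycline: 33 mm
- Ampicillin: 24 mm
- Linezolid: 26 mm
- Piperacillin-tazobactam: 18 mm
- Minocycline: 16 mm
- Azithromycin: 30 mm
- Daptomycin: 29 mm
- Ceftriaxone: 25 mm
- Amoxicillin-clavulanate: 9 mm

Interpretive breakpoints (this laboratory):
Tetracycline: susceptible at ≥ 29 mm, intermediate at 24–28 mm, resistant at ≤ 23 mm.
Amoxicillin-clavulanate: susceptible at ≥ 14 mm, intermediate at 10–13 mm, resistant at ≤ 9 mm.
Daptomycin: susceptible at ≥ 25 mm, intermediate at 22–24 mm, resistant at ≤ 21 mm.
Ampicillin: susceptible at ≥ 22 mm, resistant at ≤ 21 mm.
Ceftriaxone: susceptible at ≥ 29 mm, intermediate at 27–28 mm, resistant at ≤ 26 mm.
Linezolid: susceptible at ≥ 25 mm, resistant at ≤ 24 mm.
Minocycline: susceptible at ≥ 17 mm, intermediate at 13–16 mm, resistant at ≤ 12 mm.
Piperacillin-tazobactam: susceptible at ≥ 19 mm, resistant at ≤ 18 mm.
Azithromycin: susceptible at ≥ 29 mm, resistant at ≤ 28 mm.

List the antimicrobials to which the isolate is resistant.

Tetracycline (33 mm) ≥ 29 mm — S
Ampicillin 24 mm: ≥ 22 mm → S
Linezolid (26 mm) ≥ 25 mm → Susceptible
Piperacillin-tazobactam (18 mm) ≤ 18 mm — Resistant
Minocycline: 16 mm is in 13–16 mm → I
Azithromycin 30 mm: ≥ 29 mm → susceptible
Daptomycin 29 mm: ≥ 25 mm ⇒ susceptible
Ceftriaxone (25 mm) ≤ 26 mm → Resistant
Amoxicillin-clavulanate 9 mm: ≤ 9 mm ⇒ resistant

piperacillin-tazobactam, ceftriaxone, amoxicillin-clavulanate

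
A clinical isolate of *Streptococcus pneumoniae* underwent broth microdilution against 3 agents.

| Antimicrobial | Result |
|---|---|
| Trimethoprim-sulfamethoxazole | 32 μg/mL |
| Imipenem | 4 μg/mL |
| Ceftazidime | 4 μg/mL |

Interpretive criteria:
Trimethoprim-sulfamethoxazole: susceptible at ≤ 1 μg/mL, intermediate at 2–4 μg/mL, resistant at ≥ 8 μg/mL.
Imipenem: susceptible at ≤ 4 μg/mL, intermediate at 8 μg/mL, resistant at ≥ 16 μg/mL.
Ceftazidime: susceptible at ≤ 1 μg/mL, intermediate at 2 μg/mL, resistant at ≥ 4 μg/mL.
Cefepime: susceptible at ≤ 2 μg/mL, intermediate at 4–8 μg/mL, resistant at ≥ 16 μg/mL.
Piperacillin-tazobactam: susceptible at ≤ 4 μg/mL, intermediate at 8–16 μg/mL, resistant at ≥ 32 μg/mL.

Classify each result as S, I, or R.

Trimethoprim-sulfamethoxazole 32 μg/mL: ≥ 8 μg/mL ⇒ resistant
Imipenem 4 μg/mL: ≤ 4 μg/mL — susceptible
Ceftazidime: 4 μg/mL is ≥ 4 μg/mL ⇒ R

R, S, R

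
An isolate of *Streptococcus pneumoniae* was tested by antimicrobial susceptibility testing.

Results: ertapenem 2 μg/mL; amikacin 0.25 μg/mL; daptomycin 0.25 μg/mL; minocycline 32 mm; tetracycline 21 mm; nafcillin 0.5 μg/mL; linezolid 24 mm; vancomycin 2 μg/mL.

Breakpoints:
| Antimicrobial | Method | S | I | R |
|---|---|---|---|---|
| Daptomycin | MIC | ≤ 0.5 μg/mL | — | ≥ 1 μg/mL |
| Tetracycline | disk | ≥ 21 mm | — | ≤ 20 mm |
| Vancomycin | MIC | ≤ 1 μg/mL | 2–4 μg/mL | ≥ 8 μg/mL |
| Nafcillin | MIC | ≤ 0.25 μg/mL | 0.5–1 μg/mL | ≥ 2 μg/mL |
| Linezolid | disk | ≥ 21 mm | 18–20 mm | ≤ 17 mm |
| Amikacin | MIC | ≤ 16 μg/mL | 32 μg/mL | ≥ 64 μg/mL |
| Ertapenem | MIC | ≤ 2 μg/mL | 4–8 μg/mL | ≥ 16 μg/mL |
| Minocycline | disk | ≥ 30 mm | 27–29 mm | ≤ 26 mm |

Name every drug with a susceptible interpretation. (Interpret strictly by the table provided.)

Ertapenem (2 μg/mL) ≤ 2 μg/mL — S
Amikacin (0.25 μg/mL) ≤ 16 μg/mL → S
Daptomycin (0.25 μg/mL) ≤ 0.5 μg/mL — Susceptible
Minocycline 32 mm: ≥ 30 mm — susceptible
Tetracycline (21 mm) ≥ 21 mm — susceptible
Nafcillin 0.5 μg/mL: in 0.5–1 μg/mL ⇒ I
Linezolid: 24 mm is ≥ 21 mm → Susceptible
Vancomycin: 2 μg/mL is in 2–4 μg/mL → I

ertapenem, amikacin, daptomycin, minocycline, tetracycline, linezolid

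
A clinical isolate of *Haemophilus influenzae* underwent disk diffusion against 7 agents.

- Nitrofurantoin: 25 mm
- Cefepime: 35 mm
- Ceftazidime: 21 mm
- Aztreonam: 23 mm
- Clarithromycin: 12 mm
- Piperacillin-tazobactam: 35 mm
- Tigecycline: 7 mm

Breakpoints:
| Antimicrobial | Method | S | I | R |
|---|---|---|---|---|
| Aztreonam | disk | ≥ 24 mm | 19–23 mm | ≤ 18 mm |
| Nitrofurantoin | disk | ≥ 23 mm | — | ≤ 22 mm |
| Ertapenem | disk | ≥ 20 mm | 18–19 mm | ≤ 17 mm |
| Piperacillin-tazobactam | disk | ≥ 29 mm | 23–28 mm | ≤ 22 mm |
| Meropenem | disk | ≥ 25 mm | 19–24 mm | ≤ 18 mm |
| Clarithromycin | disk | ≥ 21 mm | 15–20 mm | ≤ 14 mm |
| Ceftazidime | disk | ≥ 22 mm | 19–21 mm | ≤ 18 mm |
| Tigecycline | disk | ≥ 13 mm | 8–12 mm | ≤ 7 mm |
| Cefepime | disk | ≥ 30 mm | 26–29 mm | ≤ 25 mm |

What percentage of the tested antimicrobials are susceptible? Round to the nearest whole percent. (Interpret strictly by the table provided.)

Nitrofurantoin (25 mm) ≥ 23 mm — susceptible
Cefepime 35 mm: ≥ 30 mm ⇒ S
Ceftazidime 21 mm: in 19–21 mm — I
Aztreonam: 23 mm is in 19–23 mm — intermediate
Clarithromycin: 12 mm is ≤ 14 mm → R
Piperacillin-tazobactam: 35 mm is ≥ 29 mm ⇒ S
Tigecycline (7 mm) ≤ 7 mm ⇒ R
Susceptible: 3/7

43%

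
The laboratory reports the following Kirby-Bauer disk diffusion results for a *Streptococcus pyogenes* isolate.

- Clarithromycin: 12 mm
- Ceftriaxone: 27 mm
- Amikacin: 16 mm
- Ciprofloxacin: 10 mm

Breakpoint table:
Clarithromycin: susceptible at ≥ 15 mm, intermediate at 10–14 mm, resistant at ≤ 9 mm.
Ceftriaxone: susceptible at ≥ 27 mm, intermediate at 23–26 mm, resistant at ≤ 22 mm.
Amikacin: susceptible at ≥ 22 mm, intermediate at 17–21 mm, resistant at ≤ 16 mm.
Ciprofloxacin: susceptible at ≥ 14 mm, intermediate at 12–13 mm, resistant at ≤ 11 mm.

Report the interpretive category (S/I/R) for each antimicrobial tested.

Clarithromycin: 12 mm is in 10–14 mm → Intermediate
Ceftriaxone (27 mm) ≥ 27 mm — Susceptible
Amikacin: 16 mm is ≤ 16 mm ⇒ resistant
Ciprofloxacin (10 mm) ≤ 11 mm — Resistant

I, S, R, R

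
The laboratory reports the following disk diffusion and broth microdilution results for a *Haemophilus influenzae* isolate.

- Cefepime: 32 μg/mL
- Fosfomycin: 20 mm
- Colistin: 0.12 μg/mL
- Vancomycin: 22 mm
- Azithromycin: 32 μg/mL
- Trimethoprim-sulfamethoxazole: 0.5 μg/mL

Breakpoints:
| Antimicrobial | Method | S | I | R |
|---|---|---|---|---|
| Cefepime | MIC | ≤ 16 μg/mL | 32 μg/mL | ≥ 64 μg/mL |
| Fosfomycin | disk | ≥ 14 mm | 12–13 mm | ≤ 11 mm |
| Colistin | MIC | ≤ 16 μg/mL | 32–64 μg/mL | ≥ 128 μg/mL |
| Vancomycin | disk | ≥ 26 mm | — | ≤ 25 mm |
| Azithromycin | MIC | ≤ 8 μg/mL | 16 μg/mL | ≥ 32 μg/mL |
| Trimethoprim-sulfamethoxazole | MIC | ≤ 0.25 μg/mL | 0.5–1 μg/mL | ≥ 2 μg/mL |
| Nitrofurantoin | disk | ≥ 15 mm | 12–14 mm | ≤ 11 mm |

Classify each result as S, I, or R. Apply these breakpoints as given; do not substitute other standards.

Cefepime (32 μg/mL) = 32 μg/mL — intermediate
Fosfomycin 20 mm: ≥ 14 mm → susceptible
Colistin (0.12 μg/mL) ≤ 16 μg/mL — S
Vancomycin: 22 mm is ≤ 25 mm ⇒ Resistant
Azithromycin (32 μg/mL) ≥ 32 μg/mL → R
Trimethoprim-sulfamethoxazole (0.5 μg/mL) in 0.5–1 μg/mL → intermediate

I, S, S, R, R, I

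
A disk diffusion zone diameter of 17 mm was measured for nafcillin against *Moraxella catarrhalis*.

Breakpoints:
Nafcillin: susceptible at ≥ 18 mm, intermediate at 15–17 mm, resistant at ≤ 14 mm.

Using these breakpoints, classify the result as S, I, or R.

Nafcillin: 17 mm is in 15–17 mm — intermediate

I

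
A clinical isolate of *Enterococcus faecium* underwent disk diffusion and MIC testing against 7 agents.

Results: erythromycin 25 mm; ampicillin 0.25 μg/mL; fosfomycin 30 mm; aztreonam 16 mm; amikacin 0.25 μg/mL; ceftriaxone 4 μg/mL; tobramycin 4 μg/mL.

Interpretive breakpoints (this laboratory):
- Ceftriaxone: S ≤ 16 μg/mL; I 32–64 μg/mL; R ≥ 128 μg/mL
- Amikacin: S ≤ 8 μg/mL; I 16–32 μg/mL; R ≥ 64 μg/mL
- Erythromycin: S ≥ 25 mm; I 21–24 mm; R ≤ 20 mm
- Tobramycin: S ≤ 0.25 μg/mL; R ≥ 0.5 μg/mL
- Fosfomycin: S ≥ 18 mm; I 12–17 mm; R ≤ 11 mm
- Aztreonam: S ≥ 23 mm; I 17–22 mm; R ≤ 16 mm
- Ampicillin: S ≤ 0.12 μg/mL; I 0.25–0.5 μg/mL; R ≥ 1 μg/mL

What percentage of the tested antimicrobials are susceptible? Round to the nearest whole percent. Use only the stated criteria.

Erythromycin (25 mm) ≥ 25 mm → S
Ampicillin 0.25 μg/mL: in 0.25–0.5 μg/mL → I
Fosfomycin (30 mm) ≥ 18 mm — S
Aztreonam: 16 mm is ≤ 16 mm — R
Amikacin (0.25 μg/mL) ≤ 8 μg/mL → S
Ceftriaxone (4 μg/mL) ≤ 16 μg/mL ⇒ S
Tobramycin 4 μg/mL: ≥ 0.5 μg/mL ⇒ Resistant
Susceptible: 4/7

57%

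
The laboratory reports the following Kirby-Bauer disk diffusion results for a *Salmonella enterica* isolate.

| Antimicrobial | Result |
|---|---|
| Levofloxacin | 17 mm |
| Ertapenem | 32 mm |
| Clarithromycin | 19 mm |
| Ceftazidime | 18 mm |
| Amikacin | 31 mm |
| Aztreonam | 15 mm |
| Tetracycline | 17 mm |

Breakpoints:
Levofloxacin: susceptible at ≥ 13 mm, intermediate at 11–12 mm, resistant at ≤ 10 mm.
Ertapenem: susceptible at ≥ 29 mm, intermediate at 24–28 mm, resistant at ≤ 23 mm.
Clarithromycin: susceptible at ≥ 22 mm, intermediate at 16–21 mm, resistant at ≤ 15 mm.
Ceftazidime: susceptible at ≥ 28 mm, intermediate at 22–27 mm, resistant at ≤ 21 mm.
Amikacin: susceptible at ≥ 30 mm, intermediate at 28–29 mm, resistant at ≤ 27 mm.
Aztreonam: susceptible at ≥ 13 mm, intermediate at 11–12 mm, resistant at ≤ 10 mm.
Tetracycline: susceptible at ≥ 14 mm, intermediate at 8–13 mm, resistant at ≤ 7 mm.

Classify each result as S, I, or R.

S, S, I, R, S, S, S

Levofloxacin 17 mm: ≥ 13 mm ⇒ susceptible
Ertapenem 32 mm: ≥ 29 mm → Susceptible
Clarithromycin: 19 mm is in 16–21 mm ⇒ I
Ceftazidime: 18 mm is ≤ 21 mm ⇒ resistant
Amikacin: 31 mm is ≥ 30 mm — Susceptible
Aztreonam (15 mm) ≥ 13 mm ⇒ Susceptible
Tetracycline 17 mm: ≥ 14 mm → susceptible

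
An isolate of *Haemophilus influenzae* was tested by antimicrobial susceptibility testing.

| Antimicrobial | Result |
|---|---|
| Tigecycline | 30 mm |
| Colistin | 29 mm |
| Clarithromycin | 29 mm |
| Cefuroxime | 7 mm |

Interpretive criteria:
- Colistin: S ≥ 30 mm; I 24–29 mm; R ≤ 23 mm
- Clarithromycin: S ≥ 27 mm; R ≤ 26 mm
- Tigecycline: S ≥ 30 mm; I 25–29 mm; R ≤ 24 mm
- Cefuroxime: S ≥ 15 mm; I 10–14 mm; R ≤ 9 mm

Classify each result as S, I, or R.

S, I, S, R

Tigecycline 30 mm: ≥ 30 mm → S
Colistin: 29 mm is in 24–29 mm → I
Clarithromycin 29 mm: ≥ 27 mm → S
Cefuroxime: 7 mm is ≤ 9 mm — R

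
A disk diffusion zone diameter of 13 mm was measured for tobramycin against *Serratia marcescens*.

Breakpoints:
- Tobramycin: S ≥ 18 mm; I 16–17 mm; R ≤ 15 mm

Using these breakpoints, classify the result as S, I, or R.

Resistant

Tobramycin 13 mm: ≤ 15 mm → Resistant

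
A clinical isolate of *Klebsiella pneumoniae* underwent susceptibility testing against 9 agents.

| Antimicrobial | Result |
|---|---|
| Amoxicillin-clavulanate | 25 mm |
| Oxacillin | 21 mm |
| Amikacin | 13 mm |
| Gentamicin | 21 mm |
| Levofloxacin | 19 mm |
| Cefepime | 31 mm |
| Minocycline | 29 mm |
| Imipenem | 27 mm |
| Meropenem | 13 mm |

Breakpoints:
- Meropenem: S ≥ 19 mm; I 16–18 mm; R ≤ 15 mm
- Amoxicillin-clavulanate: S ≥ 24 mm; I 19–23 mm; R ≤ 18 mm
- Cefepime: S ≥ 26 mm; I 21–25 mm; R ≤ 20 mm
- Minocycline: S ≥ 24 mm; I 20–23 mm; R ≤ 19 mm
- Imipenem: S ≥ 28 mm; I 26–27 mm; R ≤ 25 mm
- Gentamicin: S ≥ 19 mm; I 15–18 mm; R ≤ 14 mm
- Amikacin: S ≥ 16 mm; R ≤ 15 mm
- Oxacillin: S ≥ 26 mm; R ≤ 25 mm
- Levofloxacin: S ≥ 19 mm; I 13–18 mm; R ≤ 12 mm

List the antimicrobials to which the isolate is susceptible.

Amoxicillin-clavulanate (25 mm) ≥ 24 mm → S
Oxacillin 21 mm: ≤ 25 mm → resistant
Amikacin (13 mm) ≤ 15 mm → Resistant
Gentamicin 21 mm: ≥ 19 mm — susceptible
Levofloxacin (19 mm) ≥ 19 mm ⇒ Susceptible
Cefepime: 31 mm is ≥ 26 mm → Susceptible
Minocycline 29 mm: ≥ 24 mm — S
Imipenem 27 mm: in 26–27 mm → I
Meropenem 13 mm: ≤ 15 mm → Resistant

amoxicillin-clavulanate, gentamicin, levofloxacin, cefepime, minocycline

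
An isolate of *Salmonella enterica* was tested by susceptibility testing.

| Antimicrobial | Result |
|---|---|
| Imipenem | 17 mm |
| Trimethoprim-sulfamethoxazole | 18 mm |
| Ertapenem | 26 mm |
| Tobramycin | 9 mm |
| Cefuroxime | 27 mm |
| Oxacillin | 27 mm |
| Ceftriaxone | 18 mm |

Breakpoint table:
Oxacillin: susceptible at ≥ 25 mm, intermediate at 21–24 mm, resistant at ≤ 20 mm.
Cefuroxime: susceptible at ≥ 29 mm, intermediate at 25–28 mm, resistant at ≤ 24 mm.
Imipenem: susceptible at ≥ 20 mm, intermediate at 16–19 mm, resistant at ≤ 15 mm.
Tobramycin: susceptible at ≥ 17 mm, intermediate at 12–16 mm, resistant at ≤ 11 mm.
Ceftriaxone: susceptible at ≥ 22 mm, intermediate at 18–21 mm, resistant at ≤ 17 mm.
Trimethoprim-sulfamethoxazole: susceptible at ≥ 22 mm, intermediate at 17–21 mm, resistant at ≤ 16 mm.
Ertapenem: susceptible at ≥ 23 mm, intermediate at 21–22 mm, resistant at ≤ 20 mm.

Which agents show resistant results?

Imipenem (17 mm) in 16–19 mm → intermediate
Trimethoprim-sulfamethoxazole (18 mm) in 17–21 mm → intermediate
Ertapenem 26 mm: ≥ 23 mm ⇒ susceptible
Tobramycin: 9 mm is ≤ 11 mm — R
Cefuroxime: 27 mm is in 25–28 mm — I
Oxacillin 27 mm: ≥ 25 mm ⇒ susceptible
Ceftriaxone: 18 mm is in 18–21 mm → Intermediate

tobramycin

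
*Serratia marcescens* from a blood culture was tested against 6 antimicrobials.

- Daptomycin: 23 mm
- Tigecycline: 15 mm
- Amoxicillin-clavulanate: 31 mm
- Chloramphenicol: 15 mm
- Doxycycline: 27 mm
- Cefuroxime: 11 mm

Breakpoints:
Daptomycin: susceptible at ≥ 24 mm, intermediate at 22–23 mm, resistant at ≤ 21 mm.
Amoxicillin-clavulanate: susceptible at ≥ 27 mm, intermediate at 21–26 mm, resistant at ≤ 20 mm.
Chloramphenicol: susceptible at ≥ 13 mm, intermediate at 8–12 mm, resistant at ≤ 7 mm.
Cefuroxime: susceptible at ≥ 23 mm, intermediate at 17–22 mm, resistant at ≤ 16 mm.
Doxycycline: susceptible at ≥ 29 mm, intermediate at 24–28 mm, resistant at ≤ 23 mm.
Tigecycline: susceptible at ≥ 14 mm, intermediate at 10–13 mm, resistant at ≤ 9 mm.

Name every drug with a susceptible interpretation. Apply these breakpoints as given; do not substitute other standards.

tigecycline, amoxicillin-clavulanate, chloramphenicol

Daptomycin: 23 mm is in 22–23 mm ⇒ I
Tigecycline: 15 mm is ≥ 14 mm — S
Amoxicillin-clavulanate (31 mm) ≥ 27 mm — Susceptible
Chloramphenicol: 15 mm is ≥ 13 mm — Susceptible
Doxycycline 27 mm: in 24–28 mm → Intermediate
Cefuroxime: 11 mm is ≤ 16 mm — Resistant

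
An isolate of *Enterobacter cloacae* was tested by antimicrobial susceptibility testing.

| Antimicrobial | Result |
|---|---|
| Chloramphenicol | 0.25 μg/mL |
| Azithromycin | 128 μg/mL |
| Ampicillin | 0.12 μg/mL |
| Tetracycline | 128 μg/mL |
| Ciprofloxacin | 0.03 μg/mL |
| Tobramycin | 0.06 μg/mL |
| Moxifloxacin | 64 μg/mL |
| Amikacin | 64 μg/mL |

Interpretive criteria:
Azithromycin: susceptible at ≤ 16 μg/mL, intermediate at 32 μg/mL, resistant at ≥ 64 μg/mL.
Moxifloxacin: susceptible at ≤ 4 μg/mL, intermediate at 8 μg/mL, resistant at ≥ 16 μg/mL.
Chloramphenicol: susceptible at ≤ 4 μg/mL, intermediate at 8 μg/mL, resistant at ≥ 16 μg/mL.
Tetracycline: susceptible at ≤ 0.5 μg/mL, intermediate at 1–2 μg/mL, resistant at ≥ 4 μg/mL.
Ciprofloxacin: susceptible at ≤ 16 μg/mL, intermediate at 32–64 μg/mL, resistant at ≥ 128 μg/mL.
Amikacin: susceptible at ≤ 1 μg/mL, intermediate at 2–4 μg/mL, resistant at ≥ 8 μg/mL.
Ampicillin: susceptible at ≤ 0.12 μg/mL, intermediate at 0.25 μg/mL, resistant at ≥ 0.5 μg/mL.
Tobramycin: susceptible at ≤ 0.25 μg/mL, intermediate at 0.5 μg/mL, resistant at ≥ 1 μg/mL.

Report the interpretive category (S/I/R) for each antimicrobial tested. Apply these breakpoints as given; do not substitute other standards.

Chloramphenicol (0.25 μg/mL) ≤ 4 μg/mL — Susceptible
Azithromycin 128 μg/mL: ≥ 64 μg/mL → Resistant
Ampicillin 0.12 μg/mL: ≤ 0.12 μg/mL ⇒ S
Tetracycline: 128 μg/mL is ≥ 4 μg/mL — resistant
Ciprofloxacin: 0.03 μg/mL is ≤ 16 μg/mL — S
Tobramycin: 0.06 μg/mL is ≤ 0.25 μg/mL → Susceptible
Moxifloxacin: 64 μg/mL is ≥ 16 μg/mL → resistant
Amikacin: 64 μg/mL is ≥ 8 μg/mL ⇒ resistant

S, R, S, R, S, S, R, R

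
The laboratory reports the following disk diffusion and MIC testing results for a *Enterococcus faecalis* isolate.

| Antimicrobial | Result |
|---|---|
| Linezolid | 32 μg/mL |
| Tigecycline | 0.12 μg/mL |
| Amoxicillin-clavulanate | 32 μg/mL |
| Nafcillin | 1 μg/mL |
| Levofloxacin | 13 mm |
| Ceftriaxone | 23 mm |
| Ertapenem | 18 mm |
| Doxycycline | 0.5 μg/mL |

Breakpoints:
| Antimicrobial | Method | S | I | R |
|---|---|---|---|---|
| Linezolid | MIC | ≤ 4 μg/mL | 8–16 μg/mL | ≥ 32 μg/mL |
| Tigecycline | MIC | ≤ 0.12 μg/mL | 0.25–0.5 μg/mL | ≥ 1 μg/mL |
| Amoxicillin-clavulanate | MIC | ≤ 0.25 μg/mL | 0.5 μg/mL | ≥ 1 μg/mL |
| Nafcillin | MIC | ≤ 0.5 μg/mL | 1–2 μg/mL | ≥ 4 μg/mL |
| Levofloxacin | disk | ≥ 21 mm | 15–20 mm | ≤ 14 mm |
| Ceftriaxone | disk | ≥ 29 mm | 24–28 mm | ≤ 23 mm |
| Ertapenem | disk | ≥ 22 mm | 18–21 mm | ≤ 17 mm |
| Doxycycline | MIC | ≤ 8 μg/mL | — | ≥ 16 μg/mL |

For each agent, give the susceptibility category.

R, S, R, I, R, R, I, S

Linezolid 32 μg/mL: ≥ 32 μg/mL — R
Tigecycline (0.12 μg/mL) ≤ 0.12 μg/mL — S
Amoxicillin-clavulanate: 32 μg/mL is ≥ 1 μg/mL ⇒ resistant
Nafcillin (1 μg/mL) in 1–2 μg/mL — I
Levofloxacin 13 mm: ≤ 14 mm — R
Ceftriaxone (23 mm) ≤ 23 mm → Resistant
Ertapenem 18 mm: in 18–21 mm — intermediate
Doxycycline: 0.5 μg/mL is ≤ 8 μg/mL → S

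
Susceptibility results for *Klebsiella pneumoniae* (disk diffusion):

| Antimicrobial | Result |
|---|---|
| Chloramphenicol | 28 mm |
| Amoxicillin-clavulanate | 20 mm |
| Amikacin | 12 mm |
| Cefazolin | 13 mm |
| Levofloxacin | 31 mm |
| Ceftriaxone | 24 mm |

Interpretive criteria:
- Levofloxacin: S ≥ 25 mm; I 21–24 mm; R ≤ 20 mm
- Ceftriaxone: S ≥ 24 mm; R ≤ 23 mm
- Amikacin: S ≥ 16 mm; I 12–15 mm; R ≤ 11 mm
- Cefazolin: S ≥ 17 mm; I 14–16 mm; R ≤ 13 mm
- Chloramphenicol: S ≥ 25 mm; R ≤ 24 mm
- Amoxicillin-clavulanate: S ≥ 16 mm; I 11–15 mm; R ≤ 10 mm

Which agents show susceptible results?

Chloramphenicol 28 mm: ≥ 25 mm → Susceptible
Amoxicillin-clavulanate (20 mm) ≥ 16 mm → Susceptible
Amikacin 12 mm: in 12–15 mm → intermediate
Cefazolin (13 mm) ≤ 13 mm ⇒ resistant
Levofloxacin: 31 mm is ≥ 25 mm → susceptible
Ceftriaxone (24 mm) ≥ 24 mm → S

chloramphenicol, amoxicillin-clavulanate, levofloxacin, ceftriaxone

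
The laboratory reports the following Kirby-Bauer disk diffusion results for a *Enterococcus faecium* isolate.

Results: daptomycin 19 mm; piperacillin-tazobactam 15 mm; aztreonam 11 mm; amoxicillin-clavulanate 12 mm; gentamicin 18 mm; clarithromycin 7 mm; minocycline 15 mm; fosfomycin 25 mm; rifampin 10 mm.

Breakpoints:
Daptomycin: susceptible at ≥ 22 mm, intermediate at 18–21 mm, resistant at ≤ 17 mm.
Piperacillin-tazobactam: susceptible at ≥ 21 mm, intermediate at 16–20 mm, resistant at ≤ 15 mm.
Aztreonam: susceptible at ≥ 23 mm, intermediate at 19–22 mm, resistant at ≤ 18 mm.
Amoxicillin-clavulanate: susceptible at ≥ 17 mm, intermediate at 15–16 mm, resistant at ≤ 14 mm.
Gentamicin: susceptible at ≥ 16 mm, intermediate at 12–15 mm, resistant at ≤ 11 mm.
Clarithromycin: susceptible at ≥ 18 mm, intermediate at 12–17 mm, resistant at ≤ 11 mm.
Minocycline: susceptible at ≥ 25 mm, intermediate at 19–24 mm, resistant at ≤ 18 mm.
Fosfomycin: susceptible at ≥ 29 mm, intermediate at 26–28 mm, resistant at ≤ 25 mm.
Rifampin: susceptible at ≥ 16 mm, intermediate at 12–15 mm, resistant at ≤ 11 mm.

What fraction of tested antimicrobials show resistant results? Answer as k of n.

7 of 9

Daptomycin (19 mm) in 18–21 mm → I
Piperacillin-tazobactam (15 mm) ≤ 15 mm → Resistant
Aztreonam: 11 mm is ≤ 18 mm — resistant
Amoxicillin-clavulanate 12 mm: ≤ 14 mm — resistant
Gentamicin 18 mm: ≥ 16 mm → susceptible
Clarithromycin 7 mm: ≤ 11 mm ⇒ R
Minocycline: 15 mm is ≤ 18 mm → R
Fosfomycin (25 mm) ≤ 25 mm — Resistant
Rifampin 10 mm: ≤ 11 mm ⇒ R
Resistant: 7/9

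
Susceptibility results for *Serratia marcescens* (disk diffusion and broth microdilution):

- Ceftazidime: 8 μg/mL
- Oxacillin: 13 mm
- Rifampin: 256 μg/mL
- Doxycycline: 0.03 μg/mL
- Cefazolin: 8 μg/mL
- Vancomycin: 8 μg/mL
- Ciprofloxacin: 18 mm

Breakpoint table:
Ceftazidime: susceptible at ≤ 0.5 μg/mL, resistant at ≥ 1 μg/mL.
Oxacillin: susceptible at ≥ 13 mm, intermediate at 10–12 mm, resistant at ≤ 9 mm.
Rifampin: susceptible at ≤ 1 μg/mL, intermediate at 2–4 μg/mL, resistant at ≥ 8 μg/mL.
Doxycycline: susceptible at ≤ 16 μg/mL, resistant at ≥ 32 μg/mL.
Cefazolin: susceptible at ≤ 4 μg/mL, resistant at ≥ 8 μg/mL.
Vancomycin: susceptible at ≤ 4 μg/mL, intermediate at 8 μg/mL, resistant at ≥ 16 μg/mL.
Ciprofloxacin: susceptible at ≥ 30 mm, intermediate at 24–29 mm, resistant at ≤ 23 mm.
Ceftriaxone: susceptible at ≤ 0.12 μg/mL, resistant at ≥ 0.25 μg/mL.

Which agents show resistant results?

ceftazidime, rifampin, cefazolin, ciprofloxacin

Ceftazidime 8 μg/mL: ≥ 1 μg/mL → Resistant
Oxacillin: 13 mm is ≥ 13 mm → susceptible
Rifampin 256 μg/mL: ≥ 8 μg/mL — resistant
Doxycycline (0.03 μg/mL) ≤ 16 μg/mL → Susceptible
Cefazolin (8 μg/mL) ≥ 8 μg/mL ⇒ resistant
Vancomycin: 8 μg/mL is = 8 μg/mL → intermediate
Ciprofloxacin: 18 mm is ≤ 23 mm → resistant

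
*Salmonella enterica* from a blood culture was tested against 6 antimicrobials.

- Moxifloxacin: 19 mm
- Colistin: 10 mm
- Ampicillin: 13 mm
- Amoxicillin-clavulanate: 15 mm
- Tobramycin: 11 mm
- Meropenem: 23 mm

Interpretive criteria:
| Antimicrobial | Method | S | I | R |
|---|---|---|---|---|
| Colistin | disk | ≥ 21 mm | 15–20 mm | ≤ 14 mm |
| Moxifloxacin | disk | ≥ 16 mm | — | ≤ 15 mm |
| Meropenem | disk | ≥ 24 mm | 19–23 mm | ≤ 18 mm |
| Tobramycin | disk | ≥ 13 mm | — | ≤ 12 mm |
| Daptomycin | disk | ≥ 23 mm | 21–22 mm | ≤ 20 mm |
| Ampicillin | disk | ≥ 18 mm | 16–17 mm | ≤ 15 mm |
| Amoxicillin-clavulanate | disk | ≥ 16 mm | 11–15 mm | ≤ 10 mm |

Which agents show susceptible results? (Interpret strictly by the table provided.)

Moxifloxacin 19 mm: ≥ 16 mm ⇒ S
Colistin (10 mm) ≤ 14 mm ⇒ R
Ampicillin (13 mm) ≤ 15 mm — Resistant
Amoxicillin-clavulanate: 15 mm is in 11–15 mm ⇒ intermediate
Tobramycin: 11 mm is ≤ 12 mm — resistant
Meropenem 23 mm: in 19–23 mm ⇒ I

moxifloxacin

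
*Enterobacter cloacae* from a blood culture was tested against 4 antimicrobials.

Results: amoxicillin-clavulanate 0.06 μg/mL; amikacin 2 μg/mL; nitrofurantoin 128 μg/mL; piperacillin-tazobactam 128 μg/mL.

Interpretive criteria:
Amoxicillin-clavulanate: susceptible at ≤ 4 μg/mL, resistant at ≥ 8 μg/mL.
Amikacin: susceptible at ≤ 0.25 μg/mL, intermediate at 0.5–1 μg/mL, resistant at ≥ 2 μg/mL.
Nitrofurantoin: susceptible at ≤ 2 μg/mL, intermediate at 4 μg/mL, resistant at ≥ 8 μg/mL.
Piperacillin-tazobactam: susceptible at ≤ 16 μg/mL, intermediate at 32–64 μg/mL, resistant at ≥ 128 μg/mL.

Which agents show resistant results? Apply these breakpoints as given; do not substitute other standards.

Amoxicillin-clavulanate: 0.06 μg/mL is ≤ 4 μg/mL — susceptible
Amikacin 2 μg/mL: ≥ 2 μg/mL — R
Nitrofurantoin 128 μg/mL: ≥ 8 μg/mL → R
Piperacillin-tazobactam 128 μg/mL: ≥ 128 μg/mL ⇒ Resistant

amikacin, nitrofurantoin, piperacillin-tazobactam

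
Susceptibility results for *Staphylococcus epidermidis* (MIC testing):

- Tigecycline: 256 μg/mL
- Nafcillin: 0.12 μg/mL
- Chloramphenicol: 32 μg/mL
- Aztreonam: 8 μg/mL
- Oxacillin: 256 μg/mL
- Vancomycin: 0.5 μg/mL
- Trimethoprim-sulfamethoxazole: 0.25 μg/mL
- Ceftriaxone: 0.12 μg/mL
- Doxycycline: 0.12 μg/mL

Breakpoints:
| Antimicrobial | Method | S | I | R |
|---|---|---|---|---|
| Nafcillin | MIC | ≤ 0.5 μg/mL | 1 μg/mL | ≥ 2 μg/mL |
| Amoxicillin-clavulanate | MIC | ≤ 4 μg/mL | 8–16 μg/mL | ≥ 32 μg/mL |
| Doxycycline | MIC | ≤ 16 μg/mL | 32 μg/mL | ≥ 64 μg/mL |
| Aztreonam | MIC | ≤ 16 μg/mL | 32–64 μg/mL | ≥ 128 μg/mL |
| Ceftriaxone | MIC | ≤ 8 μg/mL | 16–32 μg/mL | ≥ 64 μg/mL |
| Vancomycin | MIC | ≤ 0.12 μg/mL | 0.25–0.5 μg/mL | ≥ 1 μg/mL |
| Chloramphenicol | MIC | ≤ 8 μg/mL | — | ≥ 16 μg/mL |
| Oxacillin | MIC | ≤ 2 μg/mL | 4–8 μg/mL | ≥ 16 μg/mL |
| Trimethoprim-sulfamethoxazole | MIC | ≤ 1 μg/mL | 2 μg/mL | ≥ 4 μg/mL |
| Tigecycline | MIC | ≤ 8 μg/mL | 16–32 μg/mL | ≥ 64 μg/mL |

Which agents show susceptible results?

nafcillin, aztreonam, trimethoprim-sulfamethoxazole, ceftriaxone, doxycycline

Tigecycline 256 μg/mL: ≥ 64 μg/mL — resistant
Nafcillin: 0.12 μg/mL is ≤ 0.5 μg/mL → Susceptible
Chloramphenicol (32 μg/mL) ≥ 16 μg/mL → resistant
Aztreonam 8 μg/mL: ≤ 16 μg/mL — Susceptible
Oxacillin 256 μg/mL: ≥ 16 μg/mL → R
Vancomycin: 0.5 μg/mL is in 0.25–0.5 μg/mL — intermediate
Trimethoprim-sulfamethoxazole: 0.25 μg/mL is ≤ 1 μg/mL → Susceptible
Ceftriaxone (0.12 μg/mL) ≤ 8 μg/mL → susceptible
Doxycycline (0.12 μg/mL) ≤ 16 μg/mL ⇒ S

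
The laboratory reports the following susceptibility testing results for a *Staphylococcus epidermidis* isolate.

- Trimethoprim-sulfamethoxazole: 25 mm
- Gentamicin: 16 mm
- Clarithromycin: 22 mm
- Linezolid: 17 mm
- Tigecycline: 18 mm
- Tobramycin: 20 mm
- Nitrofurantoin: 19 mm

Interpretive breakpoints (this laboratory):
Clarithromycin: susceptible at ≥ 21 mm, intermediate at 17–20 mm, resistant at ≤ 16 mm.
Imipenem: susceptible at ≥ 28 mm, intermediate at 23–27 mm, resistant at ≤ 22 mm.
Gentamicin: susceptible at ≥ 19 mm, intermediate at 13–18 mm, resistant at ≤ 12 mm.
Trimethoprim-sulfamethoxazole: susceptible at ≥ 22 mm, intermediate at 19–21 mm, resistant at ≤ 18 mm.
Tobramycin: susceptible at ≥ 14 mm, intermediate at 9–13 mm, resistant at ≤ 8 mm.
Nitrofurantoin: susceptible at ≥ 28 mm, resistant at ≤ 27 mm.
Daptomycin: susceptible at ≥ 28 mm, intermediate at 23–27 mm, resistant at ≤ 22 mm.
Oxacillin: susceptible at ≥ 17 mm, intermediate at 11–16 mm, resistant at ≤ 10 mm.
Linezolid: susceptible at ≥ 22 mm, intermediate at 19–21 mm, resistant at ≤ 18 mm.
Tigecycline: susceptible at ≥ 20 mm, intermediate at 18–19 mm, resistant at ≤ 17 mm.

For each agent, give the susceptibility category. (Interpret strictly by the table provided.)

Trimethoprim-sulfamethoxazole 25 mm: ≥ 22 mm ⇒ susceptible
Gentamicin 16 mm: in 13–18 mm — I
Clarithromycin (22 mm) ≥ 21 mm — Susceptible
Linezolid: 17 mm is ≤ 18 mm — R
Tigecycline (18 mm) in 18–19 mm ⇒ I
Tobramycin 20 mm: ≥ 14 mm → susceptible
Nitrofurantoin (19 mm) ≤ 27 mm → Resistant

S, I, S, R, I, S, R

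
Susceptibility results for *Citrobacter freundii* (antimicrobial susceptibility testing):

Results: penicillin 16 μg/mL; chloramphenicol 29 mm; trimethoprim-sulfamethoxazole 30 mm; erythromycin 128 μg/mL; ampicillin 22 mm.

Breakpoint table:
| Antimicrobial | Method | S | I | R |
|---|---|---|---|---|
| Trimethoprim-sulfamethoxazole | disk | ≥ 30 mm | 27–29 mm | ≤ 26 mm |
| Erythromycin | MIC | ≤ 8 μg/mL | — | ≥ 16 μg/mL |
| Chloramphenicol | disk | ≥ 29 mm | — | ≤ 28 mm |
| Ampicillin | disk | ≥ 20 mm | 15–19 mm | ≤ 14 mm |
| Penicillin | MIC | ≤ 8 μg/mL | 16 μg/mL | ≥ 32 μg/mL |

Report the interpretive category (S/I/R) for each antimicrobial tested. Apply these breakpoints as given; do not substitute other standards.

I, S, S, R, S

Penicillin (16 μg/mL) = 16 μg/mL — I
Chloramphenicol 29 mm: ≥ 29 mm — Susceptible
Trimethoprim-sulfamethoxazole 30 mm: ≥ 30 mm ⇒ susceptible
Erythromycin (128 μg/mL) ≥ 16 μg/mL — resistant
Ampicillin 22 mm: ≥ 20 mm ⇒ Susceptible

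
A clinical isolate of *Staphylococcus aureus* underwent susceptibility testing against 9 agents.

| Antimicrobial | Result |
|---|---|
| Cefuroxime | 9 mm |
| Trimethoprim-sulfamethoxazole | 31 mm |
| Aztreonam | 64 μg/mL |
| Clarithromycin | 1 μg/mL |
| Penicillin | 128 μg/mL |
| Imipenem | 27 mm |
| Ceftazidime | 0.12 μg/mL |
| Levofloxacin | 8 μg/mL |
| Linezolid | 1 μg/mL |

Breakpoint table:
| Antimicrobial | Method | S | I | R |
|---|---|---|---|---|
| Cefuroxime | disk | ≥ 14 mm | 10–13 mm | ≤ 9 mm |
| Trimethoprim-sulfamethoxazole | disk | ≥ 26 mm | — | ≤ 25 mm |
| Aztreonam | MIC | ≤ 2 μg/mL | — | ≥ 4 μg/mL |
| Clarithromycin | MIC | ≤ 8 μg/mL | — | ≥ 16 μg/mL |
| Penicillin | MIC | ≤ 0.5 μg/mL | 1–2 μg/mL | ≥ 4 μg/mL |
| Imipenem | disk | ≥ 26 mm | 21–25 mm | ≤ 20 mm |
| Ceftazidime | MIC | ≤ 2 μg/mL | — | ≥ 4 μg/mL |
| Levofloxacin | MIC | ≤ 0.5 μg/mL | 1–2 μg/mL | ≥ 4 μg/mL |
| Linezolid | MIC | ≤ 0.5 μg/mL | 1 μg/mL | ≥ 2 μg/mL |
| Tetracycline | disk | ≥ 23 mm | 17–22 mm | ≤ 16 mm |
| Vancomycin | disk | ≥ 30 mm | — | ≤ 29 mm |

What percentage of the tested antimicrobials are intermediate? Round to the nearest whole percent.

11%

Cefuroxime (9 mm) ≤ 9 mm — Resistant
Trimethoprim-sulfamethoxazole: 31 mm is ≥ 26 mm → susceptible
Aztreonam: 64 μg/mL is ≥ 4 μg/mL — Resistant
Clarithromycin (1 μg/mL) ≤ 8 μg/mL ⇒ S
Penicillin 128 μg/mL: ≥ 4 μg/mL → Resistant
Imipenem: 27 mm is ≥ 26 mm — S
Ceftazidime (0.12 μg/mL) ≤ 2 μg/mL → S
Levofloxacin 8 μg/mL: ≥ 4 μg/mL → R
Linezolid (1 μg/mL) = 1 μg/mL → intermediate
Intermediate: 1/9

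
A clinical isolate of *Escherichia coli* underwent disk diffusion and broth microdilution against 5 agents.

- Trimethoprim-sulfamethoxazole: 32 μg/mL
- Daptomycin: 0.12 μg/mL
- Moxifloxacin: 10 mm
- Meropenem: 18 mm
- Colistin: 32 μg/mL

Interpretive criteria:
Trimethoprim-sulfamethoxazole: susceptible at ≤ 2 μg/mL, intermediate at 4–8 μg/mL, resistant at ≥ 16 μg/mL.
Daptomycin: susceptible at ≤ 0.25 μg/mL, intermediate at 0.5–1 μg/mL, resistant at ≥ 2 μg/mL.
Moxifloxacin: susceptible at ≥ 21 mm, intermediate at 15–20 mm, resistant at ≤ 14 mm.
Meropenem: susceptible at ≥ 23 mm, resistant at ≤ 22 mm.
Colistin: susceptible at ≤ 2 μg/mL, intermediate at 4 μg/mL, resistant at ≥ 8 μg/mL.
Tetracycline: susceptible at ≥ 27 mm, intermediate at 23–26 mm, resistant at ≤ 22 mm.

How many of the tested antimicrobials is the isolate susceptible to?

Trimethoprim-sulfamethoxazole (32 μg/mL) ≥ 16 μg/mL — Resistant
Daptomycin (0.12 μg/mL) ≤ 0.25 μg/mL ⇒ Susceptible
Moxifloxacin 10 mm: ≤ 14 mm → R
Meropenem: 18 mm is ≤ 22 mm — resistant
Colistin: 32 μg/mL is ≥ 8 μg/mL — Resistant
Susceptible: 1

1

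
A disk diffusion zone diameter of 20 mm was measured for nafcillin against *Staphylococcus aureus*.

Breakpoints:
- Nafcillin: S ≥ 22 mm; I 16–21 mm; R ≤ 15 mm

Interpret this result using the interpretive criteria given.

Nafcillin 20 mm: in 16–21 mm — I

Intermediate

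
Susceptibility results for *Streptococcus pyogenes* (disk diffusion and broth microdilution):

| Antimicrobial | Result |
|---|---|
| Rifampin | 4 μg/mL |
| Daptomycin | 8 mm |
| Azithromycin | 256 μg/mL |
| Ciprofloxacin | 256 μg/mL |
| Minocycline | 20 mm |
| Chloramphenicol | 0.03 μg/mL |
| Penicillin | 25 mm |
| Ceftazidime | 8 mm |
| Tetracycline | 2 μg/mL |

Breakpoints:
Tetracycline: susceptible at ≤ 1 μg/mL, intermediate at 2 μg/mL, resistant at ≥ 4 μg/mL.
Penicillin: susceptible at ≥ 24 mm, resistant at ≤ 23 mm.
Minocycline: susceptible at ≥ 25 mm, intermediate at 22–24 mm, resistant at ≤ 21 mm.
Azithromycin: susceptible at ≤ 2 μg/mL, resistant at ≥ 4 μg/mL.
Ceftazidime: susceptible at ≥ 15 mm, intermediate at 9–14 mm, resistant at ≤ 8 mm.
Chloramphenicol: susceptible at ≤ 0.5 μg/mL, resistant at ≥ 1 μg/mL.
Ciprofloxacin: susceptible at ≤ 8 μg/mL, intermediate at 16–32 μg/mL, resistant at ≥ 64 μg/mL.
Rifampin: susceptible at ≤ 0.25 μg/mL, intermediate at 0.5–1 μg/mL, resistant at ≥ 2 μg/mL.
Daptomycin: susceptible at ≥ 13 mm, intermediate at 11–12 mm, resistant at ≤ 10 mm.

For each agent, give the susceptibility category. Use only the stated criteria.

R, R, R, R, R, S, S, R, I

Rifampin (4 μg/mL) ≥ 2 μg/mL — resistant
Daptomycin 8 mm: ≤ 10 mm ⇒ Resistant
Azithromycin: 256 μg/mL is ≥ 4 μg/mL → R
Ciprofloxacin (256 μg/mL) ≥ 64 μg/mL ⇒ R
Minocycline 20 mm: ≤ 21 mm — resistant
Chloramphenicol (0.03 μg/mL) ≤ 0.5 μg/mL ⇒ Susceptible
Penicillin: 25 mm is ≥ 24 mm — Susceptible
Ceftazidime 8 mm: ≤ 8 mm → R
Tetracycline (2 μg/mL) = 2 μg/mL — I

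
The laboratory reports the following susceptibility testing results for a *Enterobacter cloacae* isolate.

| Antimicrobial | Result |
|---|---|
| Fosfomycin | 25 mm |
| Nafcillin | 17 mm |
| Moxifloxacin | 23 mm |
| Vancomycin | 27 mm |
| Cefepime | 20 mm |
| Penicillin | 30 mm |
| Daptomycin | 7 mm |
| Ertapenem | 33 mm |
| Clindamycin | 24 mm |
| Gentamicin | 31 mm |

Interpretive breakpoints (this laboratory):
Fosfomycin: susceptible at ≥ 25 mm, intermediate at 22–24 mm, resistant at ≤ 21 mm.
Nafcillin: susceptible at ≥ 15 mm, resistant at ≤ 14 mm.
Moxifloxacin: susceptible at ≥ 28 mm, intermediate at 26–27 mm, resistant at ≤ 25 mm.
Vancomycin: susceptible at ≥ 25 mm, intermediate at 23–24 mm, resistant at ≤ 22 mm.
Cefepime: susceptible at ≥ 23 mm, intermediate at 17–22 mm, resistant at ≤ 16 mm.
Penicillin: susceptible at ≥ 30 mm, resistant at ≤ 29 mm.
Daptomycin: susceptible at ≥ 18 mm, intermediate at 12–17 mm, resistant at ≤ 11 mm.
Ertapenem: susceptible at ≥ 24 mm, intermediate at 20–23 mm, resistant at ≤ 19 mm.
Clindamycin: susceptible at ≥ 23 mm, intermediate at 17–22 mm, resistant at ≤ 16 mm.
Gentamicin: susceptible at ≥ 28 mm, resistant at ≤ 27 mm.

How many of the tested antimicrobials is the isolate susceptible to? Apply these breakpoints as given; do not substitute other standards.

Fosfomycin: 25 mm is ≥ 25 mm — S
Nafcillin (17 mm) ≥ 15 mm → S
Moxifloxacin 23 mm: ≤ 25 mm ⇒ R
Vancomycin (27 mm) ≥ 25 mm — S
Cefepime 20 mm: in 17–22 mm ⇒ I
Penicillin 30 mm: ≥ 30 mm — S
Daptomycin (7 mm) ≤ 11 mm → resistant
Ertapenem (33 mm) ≥ 24 mm ⇒ S
Clindamycin 24 mm: ≥ 23 mm → S
Gentamicin: 31 mm is ≥ 28 mm ⇒ susceptible
Susceptible: 7

7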